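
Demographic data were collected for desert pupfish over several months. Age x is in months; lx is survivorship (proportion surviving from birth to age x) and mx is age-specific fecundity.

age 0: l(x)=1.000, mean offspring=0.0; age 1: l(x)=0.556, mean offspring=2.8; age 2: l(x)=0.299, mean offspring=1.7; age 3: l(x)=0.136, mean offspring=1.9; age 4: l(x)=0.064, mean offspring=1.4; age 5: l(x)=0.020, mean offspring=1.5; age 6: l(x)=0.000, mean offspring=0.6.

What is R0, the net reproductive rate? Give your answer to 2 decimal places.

2.44

lx·mx by age: 0, 1.5568, 0.5083, 0.2584, 0.0896, 0.03, 0
R0 = Σ lx·mx = 2.4431 → 2.44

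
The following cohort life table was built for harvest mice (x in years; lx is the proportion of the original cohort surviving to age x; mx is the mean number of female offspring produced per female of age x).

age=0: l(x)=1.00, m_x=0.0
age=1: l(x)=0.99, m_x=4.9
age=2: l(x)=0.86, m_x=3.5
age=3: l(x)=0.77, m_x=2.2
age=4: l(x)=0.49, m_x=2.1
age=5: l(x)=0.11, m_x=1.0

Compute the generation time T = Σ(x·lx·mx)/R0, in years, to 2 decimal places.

lx·mx: 0, 4.851, 3.01, 1.694, 1.029, 0.11 → R0 = 10.694
x·lx·mx: 0, 4.851, 6.02, 5.082, 4.116, 0.55 → Σ = 20.619
T = 20.619 / 10.694 = 1.928091… → 1.93

1.93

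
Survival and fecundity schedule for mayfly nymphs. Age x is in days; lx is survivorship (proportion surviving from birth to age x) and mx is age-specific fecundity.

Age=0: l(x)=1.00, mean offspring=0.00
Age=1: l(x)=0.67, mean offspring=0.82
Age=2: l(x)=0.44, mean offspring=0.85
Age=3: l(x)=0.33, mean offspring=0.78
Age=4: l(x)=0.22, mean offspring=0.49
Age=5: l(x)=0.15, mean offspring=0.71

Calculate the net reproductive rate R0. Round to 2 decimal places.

lx·mx by age: 0, 0.5494, 0.374, 0.2574, 0.1078, 0.1065
R0 = Σ lx·mx = 1.3951 → 1.40

1.40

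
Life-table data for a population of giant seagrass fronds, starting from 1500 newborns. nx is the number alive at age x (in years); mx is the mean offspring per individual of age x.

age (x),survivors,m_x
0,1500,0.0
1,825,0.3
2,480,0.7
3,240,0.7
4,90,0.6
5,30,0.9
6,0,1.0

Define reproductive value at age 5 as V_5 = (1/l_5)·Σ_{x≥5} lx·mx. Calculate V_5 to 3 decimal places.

lx = nx/n0 = nx/1500: 1, 0.55, 0.32, 0.16, 0.06, 0.02, 0
lx·mx for x ≥ 5: 0.018, 0 → sum = 0.018
V_5 = 0.018 / l_5 = 0.018 / 0.02 = 0.9 → 0.900

0.900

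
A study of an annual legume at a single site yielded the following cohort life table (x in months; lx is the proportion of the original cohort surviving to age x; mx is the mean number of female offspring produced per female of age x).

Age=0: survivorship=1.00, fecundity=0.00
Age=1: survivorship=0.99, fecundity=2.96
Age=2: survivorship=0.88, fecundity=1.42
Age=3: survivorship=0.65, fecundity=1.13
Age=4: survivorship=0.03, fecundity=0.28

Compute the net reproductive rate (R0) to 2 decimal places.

4.92

lx·mx by age: 0, 2.9304, 1.2496, 0.7345, 0.0084
R0 = Σ lx·mx = 4.9229 → 4.92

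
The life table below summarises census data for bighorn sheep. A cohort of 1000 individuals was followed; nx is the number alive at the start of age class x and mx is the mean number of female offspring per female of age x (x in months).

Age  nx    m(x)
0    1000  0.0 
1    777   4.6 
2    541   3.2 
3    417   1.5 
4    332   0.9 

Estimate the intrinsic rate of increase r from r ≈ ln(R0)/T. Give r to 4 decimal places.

1.1274

lx = nx/n0 = nx/1000: 1, 0.777, 0.541, 0.417, 0.332
R0 = Σ lx·mx = 0 + 3.5742 + 1.7312 + 0.6255 + 0.2988 = 6.2297
Σ x·lx·mx = 10.1083; T = 10.1083/6.2297 = 1.6226…
r ≈ ln(R0)/T = ln(6.2297)/1.6226… = 1.127407… → 1.1274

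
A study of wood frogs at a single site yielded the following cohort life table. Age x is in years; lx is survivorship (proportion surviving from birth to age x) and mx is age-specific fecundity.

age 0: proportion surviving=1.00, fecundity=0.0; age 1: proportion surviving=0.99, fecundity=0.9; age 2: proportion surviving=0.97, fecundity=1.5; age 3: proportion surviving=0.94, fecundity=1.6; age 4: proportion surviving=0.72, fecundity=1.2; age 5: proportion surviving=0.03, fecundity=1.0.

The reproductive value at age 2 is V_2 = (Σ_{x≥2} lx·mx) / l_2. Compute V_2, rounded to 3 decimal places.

lx·mx for x ≥ 2: 1.455, 1.504, 0.864, 0.03 → sum = 3.853
V_2 = 3.853 / l_2 = 3.853 / 0.97 = 3.972165… → 3.972

3.972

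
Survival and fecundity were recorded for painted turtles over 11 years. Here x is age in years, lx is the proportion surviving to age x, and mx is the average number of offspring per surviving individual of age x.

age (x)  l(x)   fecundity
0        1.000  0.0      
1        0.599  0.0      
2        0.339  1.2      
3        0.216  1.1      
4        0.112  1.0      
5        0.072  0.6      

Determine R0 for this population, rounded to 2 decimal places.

0.80

lx·mx by age: 0, 0, 0.4068, 0.2376, 0.112, 0.0432
R0 = Σ lx·mx = 0.7996 → 0.80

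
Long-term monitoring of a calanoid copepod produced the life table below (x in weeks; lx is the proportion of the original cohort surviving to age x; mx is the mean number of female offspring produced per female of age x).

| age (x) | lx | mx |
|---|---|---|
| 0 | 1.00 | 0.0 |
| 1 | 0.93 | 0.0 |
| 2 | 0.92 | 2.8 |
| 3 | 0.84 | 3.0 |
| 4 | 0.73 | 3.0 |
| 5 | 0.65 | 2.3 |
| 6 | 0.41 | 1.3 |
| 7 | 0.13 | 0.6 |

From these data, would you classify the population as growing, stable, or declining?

growing

R0 = Σ lx·mx = 0 + 0 + 2.576 + 2.52 + 2.19 + 1.495 + 0.533 + 0.078 = 9.392
R0 > 1, so the population is growing.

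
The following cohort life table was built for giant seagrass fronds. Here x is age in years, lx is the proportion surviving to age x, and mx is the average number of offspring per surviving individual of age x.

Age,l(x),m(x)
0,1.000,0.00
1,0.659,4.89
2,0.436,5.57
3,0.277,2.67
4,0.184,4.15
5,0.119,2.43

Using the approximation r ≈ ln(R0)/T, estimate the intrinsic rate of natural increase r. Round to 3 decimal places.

R0 = Σ lx·mx = 0 + 3.22251 + 2.42852 + 0.73959 + 0.7636 + 0.28917 = 7.44339
Σ x·lx·mx = 14.79857; T = 14.79857/7.44339 = 1.98815…
r ≈ ln(R0)/T = ln(7.44339)/1.98815… = 1.00965… → 1.010

1.010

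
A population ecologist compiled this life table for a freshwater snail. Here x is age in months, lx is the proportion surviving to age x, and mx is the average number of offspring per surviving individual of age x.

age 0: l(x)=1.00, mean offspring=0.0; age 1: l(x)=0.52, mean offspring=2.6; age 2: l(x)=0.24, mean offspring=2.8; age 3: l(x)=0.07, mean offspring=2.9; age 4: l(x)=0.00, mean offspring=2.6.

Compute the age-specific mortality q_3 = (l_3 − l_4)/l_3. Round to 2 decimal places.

q_3 = (l_3 − l_4) / l_3 = (0.07 − 0) / 0.07
     = 0.07 / 0.07 = 1 → 1.00

1.00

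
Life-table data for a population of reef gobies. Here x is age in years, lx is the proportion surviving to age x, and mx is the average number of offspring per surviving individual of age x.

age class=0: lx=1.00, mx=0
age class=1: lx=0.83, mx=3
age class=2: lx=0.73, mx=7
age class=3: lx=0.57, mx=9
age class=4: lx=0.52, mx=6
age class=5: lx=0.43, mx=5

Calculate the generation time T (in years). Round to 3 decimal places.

lx·mx: 0, 2.49, 5.11, 5.13, 3.12, 2.15 → R0 = 18
x·lx·mx: 0, 2.49, 10.22, 15.39, 12.48, 10.75 → Σ = 51.33
T = 51.33 / 18 = 2.851667… → 2.852

2.852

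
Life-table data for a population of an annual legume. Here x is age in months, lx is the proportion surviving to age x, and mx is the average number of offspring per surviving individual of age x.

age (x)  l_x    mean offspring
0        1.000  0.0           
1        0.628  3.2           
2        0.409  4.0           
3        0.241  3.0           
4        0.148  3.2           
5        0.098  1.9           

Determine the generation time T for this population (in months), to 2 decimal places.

2.04

lx·mx: 0, 2.0096, 1.636, 0.723, 0.4736, 0.1862 → R0 = 5.0284
x·lx·mx: 0, 2.0096, 3.272, 2.169, 1.8944, 0.931 → Σ = 10.276
T = 10.276 / 5.0284 = 2.043592… → 2.04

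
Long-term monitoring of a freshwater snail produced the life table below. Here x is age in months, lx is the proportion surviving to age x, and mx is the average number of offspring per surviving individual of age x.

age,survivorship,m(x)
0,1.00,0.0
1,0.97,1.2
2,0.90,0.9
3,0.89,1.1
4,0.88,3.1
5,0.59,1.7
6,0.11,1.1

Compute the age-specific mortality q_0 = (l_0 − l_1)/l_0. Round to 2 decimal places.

0.03

q_0 = (l_0 − l_1) / l_0 = (1 − 0.97) / 1
     = 0.03 / 1 = 0.03 → 0.03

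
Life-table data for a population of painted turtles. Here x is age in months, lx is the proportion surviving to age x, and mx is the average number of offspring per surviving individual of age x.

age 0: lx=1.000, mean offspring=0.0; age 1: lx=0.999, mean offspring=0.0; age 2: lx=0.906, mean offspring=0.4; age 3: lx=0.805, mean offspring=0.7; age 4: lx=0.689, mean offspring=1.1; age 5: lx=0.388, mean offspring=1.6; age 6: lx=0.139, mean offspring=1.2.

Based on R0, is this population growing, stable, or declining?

R0 = Σ lx·mx = 0 + 0 + 0.3624 + 0.5635 + 0.7579 + 0.6208 + 0.1668 = 2.4714
R0 > 1, so the population is growing.

growing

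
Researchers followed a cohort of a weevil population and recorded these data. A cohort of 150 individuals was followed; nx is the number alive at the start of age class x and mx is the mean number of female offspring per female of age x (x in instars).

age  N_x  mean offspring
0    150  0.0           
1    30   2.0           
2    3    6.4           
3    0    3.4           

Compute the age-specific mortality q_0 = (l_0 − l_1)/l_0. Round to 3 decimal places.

lx = nx/n0 = nx/150: 1, 0.2, 0.02, 0
q_0 = (l_0 − l_1) / l_0 = (1 − 0.2) / 1
     = 0.8 / 1 = 0.8 → 0.800

0.800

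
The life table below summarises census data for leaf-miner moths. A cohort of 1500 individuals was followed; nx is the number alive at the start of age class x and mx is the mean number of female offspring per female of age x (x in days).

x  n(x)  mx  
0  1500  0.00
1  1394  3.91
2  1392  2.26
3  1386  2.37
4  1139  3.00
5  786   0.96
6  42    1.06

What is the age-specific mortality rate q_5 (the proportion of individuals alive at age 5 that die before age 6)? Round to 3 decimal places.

0.947

lx = nx/n0 = nx/1500: 1, 0.92933…, 0.928, 0.924, 0.75933…, 0.524, 0.028
q_5 = (l_5 − l_6) / l_5 = (0.524 − 0.028) / 0.524
     = 0.496 / 0.524 = 0.946565… → 0.947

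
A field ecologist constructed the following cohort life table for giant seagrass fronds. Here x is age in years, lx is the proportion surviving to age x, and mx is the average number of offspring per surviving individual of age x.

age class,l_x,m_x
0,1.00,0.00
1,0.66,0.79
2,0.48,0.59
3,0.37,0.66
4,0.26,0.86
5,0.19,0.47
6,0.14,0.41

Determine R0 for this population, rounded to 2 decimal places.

lx·mx by age: 0, 0.5214, 0.2832, 0.2442, 0.2236, 0.0893, 0.0574
R0 = Σ lx·mx = 1.4191 → 1.42

1.42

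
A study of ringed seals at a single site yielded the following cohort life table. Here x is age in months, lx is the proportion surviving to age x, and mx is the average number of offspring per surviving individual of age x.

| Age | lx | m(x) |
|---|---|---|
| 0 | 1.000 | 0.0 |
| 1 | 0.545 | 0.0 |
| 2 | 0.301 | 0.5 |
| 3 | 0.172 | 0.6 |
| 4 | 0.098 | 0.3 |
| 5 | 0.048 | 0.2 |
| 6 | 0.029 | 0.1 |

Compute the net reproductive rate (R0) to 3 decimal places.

0.296

lx·mx by age: 0, 0, 0.1505, 0.1032, 0.0294, 0.0096, 0.0029
R0 = Σ lx·mx = 0.2956 → 0.296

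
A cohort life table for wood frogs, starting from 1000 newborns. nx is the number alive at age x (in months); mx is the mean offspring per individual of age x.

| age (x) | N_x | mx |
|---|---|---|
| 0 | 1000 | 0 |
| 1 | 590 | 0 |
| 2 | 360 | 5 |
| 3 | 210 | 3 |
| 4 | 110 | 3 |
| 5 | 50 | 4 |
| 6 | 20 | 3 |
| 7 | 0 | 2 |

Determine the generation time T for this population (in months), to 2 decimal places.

lx = nx/n0 = nx/1000: 1, 0.59, 0.36, 0.21, 0.11, 0.05, 0.02, 0
lx·mx: 0, 0, 1.8, 0.63, 0.33, 0.2, 0.06, 0 → R0 = 3.02
x·lx·mx: 0, 0, 3.6, 1.89, 1.32, 1, 0.36, 0 → Σ = 8.17
T = 8.17 / 3.02 = 2.705298… → 2.71

2.71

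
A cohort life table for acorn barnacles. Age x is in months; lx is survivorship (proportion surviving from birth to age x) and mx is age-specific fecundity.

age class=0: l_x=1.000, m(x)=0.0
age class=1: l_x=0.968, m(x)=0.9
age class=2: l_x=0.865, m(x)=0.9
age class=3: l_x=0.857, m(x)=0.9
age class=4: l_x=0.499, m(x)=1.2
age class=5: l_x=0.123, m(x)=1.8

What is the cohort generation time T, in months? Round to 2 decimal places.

2.54

lx·mx: 0, 0.8712, 0.7785, 0.7713, 0.5988, 0.2214 → R0 = 3.2412
x·lx·mx: 0, 0.8712, 1.557, 2.3139, 2.3952, 1.107 → Σ = 8.2443
T = 8.2443 / 3.2412 = 2.543595… → 2.54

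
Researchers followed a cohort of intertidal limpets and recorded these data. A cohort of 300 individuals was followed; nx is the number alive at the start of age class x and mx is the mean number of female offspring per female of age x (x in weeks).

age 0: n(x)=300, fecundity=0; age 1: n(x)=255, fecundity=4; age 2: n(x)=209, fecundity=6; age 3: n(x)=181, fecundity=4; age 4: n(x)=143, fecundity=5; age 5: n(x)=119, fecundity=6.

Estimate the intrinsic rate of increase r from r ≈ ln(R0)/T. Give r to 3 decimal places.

lx = nx/n0 = nx/300: 1, 0.85, 0.69667…, 0.60333…, 0.47667…, 0.39667…
R0 = Σ lx·mx = 0 + 3.4 + 4.18… + 2.41333… + 2.38333… + 2.38… = 14.756667…
Σ x·lx·mx = 40.433333…; T = 40.433333…/14.756667… = 2.74…
r ≈ ln(R0)/T = ln(14.756667…)/2.74… = 0.98237… → 0.982

0.982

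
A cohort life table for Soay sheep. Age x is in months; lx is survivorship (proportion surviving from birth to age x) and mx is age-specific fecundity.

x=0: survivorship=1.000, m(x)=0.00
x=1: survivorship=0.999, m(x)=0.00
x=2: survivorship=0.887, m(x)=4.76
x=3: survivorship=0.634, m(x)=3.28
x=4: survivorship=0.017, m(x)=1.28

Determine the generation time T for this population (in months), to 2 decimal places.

2.34

lx·mx: 0, 0, 4.22212, 2.07952, 0.02176 → R0 = 6.3234
x·lx·mx: 0, 0, 8.44424, 6.23856, 0.08704 → Σ = 14.76984
T = 14.76984 / 6.3234 = 2.335743… → 2.34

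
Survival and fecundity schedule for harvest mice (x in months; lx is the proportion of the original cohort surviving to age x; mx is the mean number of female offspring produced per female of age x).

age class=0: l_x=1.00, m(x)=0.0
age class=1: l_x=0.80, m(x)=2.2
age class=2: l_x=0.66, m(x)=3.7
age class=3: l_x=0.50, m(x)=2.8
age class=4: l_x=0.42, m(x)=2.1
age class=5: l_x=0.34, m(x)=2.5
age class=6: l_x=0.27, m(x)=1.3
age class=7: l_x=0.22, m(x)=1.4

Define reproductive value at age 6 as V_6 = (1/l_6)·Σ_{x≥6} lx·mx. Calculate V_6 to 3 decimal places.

lx·mx for x ≥ 6: 0.351, 0.308 → sum = 0.659
V_6 = 0.659 / l_6 = 0.659 / 0.27 = 2.440741… → 2.441

2.441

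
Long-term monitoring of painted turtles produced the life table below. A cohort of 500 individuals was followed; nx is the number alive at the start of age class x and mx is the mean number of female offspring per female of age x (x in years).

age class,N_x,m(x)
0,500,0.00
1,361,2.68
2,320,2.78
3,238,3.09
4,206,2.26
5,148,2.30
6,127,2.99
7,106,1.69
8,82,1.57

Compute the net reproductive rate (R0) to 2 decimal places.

8.17

lx = nx/n0 = nx/500: 1, 0.722, 0.64, 0.476, 0.412, 0.296, 0.254, 0.212, 0.164
lx·mx by age: 0, 1.93496, 1.7792, 1.47084, 0.93112, 0.6808, 0.75946, 0.35828, 0.25748
R0 = Σ lx·mx = 8.17214 → 8.17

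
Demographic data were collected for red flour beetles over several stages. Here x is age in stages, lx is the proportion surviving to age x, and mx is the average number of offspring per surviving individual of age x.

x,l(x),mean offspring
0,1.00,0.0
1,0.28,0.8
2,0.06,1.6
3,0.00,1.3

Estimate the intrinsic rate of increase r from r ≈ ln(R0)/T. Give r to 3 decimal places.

R0 = Σ lx·mx = 0 + 0.224 + 0.096 + 0 = 0.32
Σ x·lx·mx = 0.416; T = 0.416/0.32 = 1.3
r ≈ ln(R0)/T = ln(0.32)/1.3 = -0.87649… → -0.876

-0.876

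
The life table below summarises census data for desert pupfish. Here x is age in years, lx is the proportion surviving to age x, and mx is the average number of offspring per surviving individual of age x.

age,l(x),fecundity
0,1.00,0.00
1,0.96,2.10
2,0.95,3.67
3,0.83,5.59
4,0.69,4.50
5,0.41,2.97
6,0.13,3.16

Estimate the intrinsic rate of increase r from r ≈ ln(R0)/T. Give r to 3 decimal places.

0.915

R0 = Σ lx·mx = 0 + 2.016 + 3.4865 + 4.6397 + 3.105 + 1.2177 + 0.4108 = 14.8757
Σ x·lx·mx = 43.8814; T = 43.8814/14.8757 = 2.94987…
r ≈ ln(R0)/T = ln(14.8757)/2.94987… = 0.9152… → 0.915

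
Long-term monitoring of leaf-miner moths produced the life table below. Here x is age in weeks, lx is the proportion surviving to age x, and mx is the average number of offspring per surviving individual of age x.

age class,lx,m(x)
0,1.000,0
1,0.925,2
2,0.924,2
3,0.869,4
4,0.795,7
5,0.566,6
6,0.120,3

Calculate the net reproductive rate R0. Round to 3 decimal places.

lx·mx by age: 0, 1.85, 1.848, 3.476, 5.565, 3.396, 0.36
R0 = Σ lx·mx = 16.495 → 16.495

16.495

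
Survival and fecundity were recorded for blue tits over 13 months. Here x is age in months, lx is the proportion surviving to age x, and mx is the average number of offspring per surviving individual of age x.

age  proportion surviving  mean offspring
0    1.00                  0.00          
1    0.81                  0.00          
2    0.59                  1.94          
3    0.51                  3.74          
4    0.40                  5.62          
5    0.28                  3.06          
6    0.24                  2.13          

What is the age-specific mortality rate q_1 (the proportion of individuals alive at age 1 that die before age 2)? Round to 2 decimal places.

q_1 = (l_1 − l_2) / l_1 = (0.81 − 0.59) / 0.81
     = 0.22 / 0.81 = 0.271605… → 0.27

0.27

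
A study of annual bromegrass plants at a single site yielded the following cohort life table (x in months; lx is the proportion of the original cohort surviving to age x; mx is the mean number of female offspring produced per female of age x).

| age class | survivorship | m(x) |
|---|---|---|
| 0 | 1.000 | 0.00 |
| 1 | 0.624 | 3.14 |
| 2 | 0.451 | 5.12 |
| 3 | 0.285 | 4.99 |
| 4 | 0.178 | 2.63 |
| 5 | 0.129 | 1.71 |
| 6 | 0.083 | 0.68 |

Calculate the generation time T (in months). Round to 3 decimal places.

2.200

lx·mx: 0, 1.95936, 2.30912, 1.42215, 0.46814, 0.22059, 0.05644 → R0 = 6.4358
x·lx·mx: 0, 1.95936, 4.61824, 4.26645, 1.87256, 1.10295, 0.33864 → Σ = 14.1582
T = 14.1582 / 6.4358 = 2.199913… → 2.200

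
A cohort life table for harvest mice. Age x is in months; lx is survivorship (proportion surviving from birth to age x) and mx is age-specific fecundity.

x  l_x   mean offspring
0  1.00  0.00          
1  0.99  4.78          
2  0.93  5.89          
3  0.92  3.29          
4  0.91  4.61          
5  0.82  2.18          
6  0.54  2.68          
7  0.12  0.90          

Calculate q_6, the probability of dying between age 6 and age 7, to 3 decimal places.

0.778

q_6 = (l_6 − l_7) / l_6 = (0.54 − 0.12) / 0.54
     = 0.42 / 0.54 = 0.777778… → 0.778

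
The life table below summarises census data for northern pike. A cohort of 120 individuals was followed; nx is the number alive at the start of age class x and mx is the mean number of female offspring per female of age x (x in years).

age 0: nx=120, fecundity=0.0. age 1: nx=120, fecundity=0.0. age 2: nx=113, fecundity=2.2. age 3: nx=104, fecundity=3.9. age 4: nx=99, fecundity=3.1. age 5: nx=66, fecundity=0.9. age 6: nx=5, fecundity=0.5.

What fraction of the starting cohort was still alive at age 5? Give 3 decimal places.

l_5 = n_5/n_0 = 66/120 = 0.55 → 0.550

0.550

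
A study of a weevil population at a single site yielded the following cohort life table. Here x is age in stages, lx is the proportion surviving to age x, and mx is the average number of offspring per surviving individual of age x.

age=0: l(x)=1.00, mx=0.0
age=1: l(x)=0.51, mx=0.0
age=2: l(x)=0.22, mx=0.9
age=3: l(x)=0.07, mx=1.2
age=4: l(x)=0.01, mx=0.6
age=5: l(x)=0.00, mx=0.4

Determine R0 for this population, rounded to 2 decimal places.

lx·mx by age: 0, 0, 0.198, 0.084, 0.006, 0
R0 = Σ lx·mx = 0.288 → 0.29

0.29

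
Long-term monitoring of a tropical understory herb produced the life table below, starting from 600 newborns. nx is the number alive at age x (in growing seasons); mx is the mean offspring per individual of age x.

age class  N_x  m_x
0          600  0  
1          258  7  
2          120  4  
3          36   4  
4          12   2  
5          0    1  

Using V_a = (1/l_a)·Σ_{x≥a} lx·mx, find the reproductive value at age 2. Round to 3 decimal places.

lx = nx/n0 = nx/600: 1, 0.43, 0.2, 0.06, 0.02, 0
lx·mx for x ≥ 2: 0.8, 0.24, 0.04, 0 → sum = 1.08
V_2 = 1.08 / l_2 = 1.08 / 0.2 = 5.4 → 5.400

5.400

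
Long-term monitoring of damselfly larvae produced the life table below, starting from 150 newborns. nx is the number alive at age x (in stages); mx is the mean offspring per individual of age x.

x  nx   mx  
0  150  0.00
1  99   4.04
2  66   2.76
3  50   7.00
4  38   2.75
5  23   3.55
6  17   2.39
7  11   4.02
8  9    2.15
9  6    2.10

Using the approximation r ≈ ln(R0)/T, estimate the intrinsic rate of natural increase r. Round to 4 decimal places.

lx = nx/n0 = nx/150: 1, 0.66, 0.44, 0.33333…, 0.25333…, 0.15333…, 0.11333…, 0.07333…, 0.06, 0.04
R0 = Σ lx·mx = 0 + 2.6664 + 1.2144 + 2.33333… + 0.69667… + 0.54433… + 0.27087… + 0.2948… + 0.129 + 0.084 = 8.2338…
Σ x·lx·mx = 23.080333…; T = 23.080333…/8.2338… = 2.80312…
r ≈ ln(R0)/T = ln(8.2338…)/2.80312… = 0.752107… → 0.7521

0.7521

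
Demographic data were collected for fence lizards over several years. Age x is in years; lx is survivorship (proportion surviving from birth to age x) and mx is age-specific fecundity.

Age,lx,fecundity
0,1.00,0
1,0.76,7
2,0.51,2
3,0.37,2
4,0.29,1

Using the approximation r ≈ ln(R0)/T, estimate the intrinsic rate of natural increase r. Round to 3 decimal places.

R0 = Σ lx·mx = 0 + 5.32 + 1.02 + 0.74 + 0.29 = 7.37
Σ x·lx·mx = 10.74; T = 10.74/7.37 = 1.45726…
r ≈ ln(R0)/T = ln(7.37)/1.45726… = 1.37067… → 1.371

1.371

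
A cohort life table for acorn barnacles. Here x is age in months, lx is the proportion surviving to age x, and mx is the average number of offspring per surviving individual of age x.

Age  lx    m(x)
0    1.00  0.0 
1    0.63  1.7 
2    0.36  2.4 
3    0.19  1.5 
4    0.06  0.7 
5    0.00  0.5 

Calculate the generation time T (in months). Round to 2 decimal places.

lx·mx: 0, 1.071, 0.864, 0.285, 0.042, 0 → R0 = 2.262
x·lx·mx: 0, 1.071, 1.728, 0.855, 0.168, 0 → Σ = 3.822
T = 3.822 / 2.262 = 1.689655… → 1.69

1.69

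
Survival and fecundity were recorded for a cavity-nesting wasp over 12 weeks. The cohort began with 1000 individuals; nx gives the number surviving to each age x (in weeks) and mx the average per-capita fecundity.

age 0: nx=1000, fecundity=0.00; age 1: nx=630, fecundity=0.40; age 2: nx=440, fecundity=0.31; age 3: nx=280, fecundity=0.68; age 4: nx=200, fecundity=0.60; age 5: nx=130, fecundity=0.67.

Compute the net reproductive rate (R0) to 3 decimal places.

0.786

lx = nx/n0 = nx/1000: 1, 0.63, 0.44, 0.28, 0.2, 0.13
lx·mx by age: 0, 0.252, 0.1364, 0.1904, 0.12, 0.0871
R0 = Σ lx·mx = 0.7859 → 0.786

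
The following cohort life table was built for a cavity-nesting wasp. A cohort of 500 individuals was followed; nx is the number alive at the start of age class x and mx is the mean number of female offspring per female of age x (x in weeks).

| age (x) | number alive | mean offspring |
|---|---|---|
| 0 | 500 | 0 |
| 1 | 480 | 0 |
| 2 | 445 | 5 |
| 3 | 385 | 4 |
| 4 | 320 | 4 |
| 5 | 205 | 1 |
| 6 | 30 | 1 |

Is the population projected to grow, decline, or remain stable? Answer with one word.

growing

lx = nx/n0 = nx/500: 1, 0.96, 0.89, 0.77, 0.64, 0.41, 0.06
R0 = Σ lx·mx = 0 + 0 + 4.45 + 3.08 + 2.56 + 0.41 + 0.06 = 10.56
R0 > 1, so the population is growing.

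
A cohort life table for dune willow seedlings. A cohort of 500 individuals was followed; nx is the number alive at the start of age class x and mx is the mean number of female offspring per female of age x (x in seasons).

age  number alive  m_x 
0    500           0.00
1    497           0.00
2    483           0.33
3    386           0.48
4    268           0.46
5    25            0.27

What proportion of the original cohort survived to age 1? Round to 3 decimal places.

0.994

l_1 = n_1/n_0 = 497/500 = 0.994 → 0.994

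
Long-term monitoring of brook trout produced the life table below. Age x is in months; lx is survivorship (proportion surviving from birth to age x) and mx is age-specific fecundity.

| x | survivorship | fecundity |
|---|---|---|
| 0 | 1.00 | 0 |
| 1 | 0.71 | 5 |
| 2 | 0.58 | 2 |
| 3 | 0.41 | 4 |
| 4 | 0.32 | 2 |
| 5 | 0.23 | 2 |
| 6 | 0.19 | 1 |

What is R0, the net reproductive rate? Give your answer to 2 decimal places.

7.64

lx·mx by age: 0, 3.55, 1.16, 1.64, 0.64, 0.46, 0.19
R0 = Σ lx·mx = 7.64 → 7.64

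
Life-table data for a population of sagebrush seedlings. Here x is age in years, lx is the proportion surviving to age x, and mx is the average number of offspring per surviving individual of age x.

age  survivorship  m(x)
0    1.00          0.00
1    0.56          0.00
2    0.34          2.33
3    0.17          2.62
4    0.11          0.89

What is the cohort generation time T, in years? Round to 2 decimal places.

lx·mx: 0, 0, 0.7922, 0.4454, 0.0979 → R0 = 1.3355
x·lx·mx: 0, 0, 1.5844, 1.3362, 0.3916 → Σ = 3.3122
T = 3.3122 / 1.3355 = 2.48012… → 2.48

2.48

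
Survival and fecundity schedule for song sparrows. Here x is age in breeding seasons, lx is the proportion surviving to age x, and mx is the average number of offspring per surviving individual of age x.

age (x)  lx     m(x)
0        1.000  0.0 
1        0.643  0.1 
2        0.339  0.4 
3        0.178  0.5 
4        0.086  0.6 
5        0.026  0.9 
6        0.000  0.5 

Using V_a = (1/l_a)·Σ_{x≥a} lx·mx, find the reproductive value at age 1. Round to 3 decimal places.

0.566

lx·mx for x ≥ 1: 0.0643, 0.1356, 0.089, 0.0516, 0.0234, 0 → sum = 0.3639
V_1 = 0.3639 / l_1 = 0.3639 / 0.643 = 0.565941… → 0.566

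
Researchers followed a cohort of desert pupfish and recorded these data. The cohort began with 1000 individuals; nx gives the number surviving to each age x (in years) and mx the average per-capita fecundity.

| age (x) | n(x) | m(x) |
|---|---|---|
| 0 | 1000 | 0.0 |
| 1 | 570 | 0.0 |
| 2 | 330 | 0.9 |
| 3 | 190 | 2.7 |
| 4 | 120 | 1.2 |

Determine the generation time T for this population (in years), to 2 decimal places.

2.84

lx = nx/n0 = nx/1000: 1, 0.57, 0.33, 0.19, 0.12
lx·mx: 0, 0, 0.297, 0.513, 0.144 → R0 = 0.954
x·lx·mx: 0, 0, 0.594, 1.539, 0.576 → Σ = 2.709
T = 2.709 / 0.954 = 2.839623… → 2.84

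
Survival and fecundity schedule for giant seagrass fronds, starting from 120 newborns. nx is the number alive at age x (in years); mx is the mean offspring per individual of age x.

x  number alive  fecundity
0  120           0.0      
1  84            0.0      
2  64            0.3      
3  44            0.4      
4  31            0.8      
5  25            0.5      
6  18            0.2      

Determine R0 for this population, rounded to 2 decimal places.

0.65

lx = nx/n0 = nx/120: 1, 0.7, 0.53333…, 0.36667…, 0.25833…, 0.20833…, 0.15
lx·mx by age: 0, 0, 0.16…, 0.146667…, 0.206667…, 0.104167…, 0.03
R0 = Σ lx·mx = 0.6475… → 0.65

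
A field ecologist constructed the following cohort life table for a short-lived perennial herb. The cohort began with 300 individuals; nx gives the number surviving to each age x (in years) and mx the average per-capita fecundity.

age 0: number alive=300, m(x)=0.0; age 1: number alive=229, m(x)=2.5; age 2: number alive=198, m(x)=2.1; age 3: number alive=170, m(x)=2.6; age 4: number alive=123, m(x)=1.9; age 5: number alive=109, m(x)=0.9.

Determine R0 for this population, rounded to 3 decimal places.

5.874

lx = nx/n0 = nx/300: 1, 0.76333…, 0.66, 0.56667…, 0.41, 0.36333…
lx·mx by age: 0, 1.908333…, 1.386, 1.473333…, 0.779, 0.327…
R0 = Σ lx·mx = 5.873667… → 5.874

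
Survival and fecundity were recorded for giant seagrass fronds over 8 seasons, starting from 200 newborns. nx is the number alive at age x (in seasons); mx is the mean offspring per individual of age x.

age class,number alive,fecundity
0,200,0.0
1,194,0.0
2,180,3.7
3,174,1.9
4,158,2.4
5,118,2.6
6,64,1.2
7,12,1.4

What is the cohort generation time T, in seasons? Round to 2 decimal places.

3.35

lx = nx/n0 = nx/200: 1, 0.97, 0.9, 0.87, 0.79, 0.59, 0.32, 0.06
lx·mx: 0, 0, 3.33, 1.653, 1.896, 1.534, 0.384, 0.084 → R0 = 8.881
x·lx·mx: 0, 0, 6.66, 4.959, 7.584, 7.67, 2.304, 0.588 → Σ = 29.765
T = 29.765 / 8.881 = 3.351537… → 3.35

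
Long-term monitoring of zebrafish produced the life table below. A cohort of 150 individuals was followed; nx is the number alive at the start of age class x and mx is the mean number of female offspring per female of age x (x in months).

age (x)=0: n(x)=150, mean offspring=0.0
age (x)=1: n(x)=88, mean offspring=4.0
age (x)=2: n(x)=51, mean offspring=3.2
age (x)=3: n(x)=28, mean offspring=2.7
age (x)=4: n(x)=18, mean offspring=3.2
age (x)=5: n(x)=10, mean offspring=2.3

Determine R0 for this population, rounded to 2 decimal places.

4.48

lx = nx/n0 = nx/150: 1, 0.58667…, 0.34, 0.18667…, 0.12, 0.06667…
lx·mx by age: 0, 2.346667…, 1.088, 0.504…, 0.384, 0.153333…
R0 = Σ lx·mx = 4.476… → 4.48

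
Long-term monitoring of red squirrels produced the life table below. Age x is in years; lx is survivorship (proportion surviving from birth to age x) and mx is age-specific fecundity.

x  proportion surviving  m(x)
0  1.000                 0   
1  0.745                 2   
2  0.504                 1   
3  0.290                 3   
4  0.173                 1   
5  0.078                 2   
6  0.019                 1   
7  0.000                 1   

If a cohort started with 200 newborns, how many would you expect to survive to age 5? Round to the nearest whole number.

Expected survivors = N0 · l_5 = 200 × 0.078 = 15.6 → 16

16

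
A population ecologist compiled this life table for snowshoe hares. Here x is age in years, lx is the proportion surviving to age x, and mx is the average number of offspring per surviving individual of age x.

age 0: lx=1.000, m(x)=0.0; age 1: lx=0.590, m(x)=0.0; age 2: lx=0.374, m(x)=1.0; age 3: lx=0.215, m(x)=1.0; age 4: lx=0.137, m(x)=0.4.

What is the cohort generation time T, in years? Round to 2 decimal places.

lx·mx: 0, 0, 0.374, 0.215, 0.0548 → R0 = 0.6438
x·lx·mx: 0, 0, 0.748, 0.645, 0.2192 → Σ = 1.6122
T = 1.6122 / 0.6438 = 2.504194… → 2.50

2.50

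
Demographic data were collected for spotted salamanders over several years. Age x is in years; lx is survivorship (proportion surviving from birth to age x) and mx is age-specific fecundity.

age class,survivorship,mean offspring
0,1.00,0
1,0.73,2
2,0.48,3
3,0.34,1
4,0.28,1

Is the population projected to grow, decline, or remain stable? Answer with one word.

R0 = Σ lx·mx = 0 + 1.46 + 1.44 + 0.34 + 0.28 = 3.52
R0 > 1, so the population is growing.

growing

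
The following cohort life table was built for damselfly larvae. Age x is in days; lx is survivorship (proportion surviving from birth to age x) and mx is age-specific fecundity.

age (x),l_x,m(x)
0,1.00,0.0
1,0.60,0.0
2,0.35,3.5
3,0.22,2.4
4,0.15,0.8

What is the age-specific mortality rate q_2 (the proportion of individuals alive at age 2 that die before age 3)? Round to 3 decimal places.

0.371

q_2 = (l_2 − l_3) / l_2 = (0.35 − 0.22) / 0.35
     = 0.13 / 0.35 = 0.371429… → 0.371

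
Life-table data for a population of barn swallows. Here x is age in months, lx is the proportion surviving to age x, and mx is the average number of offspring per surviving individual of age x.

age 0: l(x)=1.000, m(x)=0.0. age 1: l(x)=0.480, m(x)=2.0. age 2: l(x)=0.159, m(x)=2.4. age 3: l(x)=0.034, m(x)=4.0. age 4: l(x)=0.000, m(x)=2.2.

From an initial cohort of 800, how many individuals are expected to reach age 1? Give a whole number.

384

Expected survivors = N0 · l_1 = 800 × 0.480 = 384 → 384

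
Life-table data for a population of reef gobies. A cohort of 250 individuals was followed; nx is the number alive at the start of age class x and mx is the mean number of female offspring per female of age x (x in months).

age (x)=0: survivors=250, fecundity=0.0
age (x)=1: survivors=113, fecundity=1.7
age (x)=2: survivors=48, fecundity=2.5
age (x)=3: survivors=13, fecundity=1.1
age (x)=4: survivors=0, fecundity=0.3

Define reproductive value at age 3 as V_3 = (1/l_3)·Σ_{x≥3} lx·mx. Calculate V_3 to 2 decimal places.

lx = nx/n0 = nx/250: 1, 0.452, 0.192, 0.052, 0
lx·mx for x ≥ 3: 0.0572, 0 → sum = 0.0572
V_3 = 0.0572 / l_3 = 0.0572 / 0.052 = 1.1 → 1.10

1.10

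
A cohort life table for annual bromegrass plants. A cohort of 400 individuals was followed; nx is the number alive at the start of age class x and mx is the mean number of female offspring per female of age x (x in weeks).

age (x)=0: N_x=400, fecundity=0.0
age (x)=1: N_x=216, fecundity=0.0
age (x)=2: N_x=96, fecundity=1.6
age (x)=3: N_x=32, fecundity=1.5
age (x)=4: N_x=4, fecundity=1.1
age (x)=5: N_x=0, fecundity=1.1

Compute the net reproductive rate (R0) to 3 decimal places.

0.515

lx = nx/n0 = nx/400: 1, 0.54, 0.24, 0.08, 0.01, 0
lx·mx by age: 0, 0, 0.384, 0.12, 0.011, 0
R0 = Σ lx·mx = 0.515 → 0.515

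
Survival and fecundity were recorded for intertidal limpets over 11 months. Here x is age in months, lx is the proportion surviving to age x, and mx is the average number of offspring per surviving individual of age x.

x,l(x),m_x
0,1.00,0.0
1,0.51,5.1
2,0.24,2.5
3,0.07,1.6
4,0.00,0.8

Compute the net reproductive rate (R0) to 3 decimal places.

lx·mx by age: 0, 2.601, 0.6, 0.112, 0
R0 = Σ lx·mx = 3.313 → 3.313

3.313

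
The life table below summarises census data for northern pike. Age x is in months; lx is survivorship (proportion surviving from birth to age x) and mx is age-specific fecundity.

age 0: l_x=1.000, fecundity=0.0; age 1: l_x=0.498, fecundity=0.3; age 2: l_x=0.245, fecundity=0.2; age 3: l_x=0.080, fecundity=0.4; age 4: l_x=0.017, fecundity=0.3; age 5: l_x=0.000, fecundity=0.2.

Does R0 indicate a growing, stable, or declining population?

declining

R0 = Σ lx·mx = 0 + 0.1494 + 0.049 + 0.032 + 0.0051 + 0 = 0.2355
R0 < 1, so the population is declining.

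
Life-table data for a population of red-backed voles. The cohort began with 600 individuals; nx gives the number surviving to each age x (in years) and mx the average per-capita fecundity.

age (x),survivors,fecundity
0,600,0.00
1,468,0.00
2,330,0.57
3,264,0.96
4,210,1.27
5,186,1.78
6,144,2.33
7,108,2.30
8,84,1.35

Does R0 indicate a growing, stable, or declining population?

growing

lx = nx/n0 = nx/600: 1, 0.78, 0.55, 0.44, 0.35, 0.31, 0.24, 0.18, 0.14
R0 = Σ lx·mx = 0 + 0 + 0.3135 + 0.4224 + 0.4445 + 0.5518 + 0.5592 + 0.414 + 0.189 = 2.8944
R0 > 1, so the population is growing.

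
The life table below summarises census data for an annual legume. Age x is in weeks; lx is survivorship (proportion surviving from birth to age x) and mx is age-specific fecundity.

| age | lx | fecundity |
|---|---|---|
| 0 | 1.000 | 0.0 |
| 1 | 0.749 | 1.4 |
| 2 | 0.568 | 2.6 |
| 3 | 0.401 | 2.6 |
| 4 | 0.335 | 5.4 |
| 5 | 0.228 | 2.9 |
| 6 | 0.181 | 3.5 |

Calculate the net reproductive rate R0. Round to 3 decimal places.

lx·mx by age: 0, 1.0486, 1.4768, 1.0426, 1.809, 0.6612, 0.6335
R0 = Σ lx·mx = 6.6717 → 6.672

6.672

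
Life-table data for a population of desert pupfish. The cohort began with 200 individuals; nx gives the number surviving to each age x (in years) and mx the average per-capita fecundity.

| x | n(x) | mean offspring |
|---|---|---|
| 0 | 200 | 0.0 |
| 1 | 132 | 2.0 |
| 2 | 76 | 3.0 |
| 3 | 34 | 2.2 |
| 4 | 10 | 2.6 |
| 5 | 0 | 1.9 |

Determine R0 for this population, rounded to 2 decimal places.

2.96

lx = nx/n0 = nx/200: 1, 0.66, 0.38, 0.17, 0.05, 0
lx·mx by age: 0, 1.32, 1.14, 0.374, 0.13, 0
R0 = Σ lx·mx = 2.964 → 2.96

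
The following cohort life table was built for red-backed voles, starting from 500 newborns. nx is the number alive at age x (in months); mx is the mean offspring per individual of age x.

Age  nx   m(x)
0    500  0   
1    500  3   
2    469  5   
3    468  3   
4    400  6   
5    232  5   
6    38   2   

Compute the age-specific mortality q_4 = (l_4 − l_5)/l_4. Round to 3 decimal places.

lx = nx/n0 = nx/500: 1, 1, 0.938, 0.936, 0.8, 0.464, 0.076
q_4 = (l_4 − l_5) / l_4 = (0.8 − 0.464) / 0.8
     = 0.336 / 0.8 = 0.42 → 0.420

0.420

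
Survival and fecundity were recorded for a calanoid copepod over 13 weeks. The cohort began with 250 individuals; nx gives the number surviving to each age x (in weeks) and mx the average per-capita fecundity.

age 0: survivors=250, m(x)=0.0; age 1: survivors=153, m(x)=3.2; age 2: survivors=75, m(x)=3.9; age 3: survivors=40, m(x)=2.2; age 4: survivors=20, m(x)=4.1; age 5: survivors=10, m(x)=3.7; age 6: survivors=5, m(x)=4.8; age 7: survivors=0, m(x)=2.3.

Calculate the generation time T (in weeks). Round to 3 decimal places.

lx = nx/n0 = nx/250: 1, 0.612, 0.3, 0.16, 0.08, 0.04, 0.02, 0
lx·mx: 0, 1.9584, 1.17, 0.352, 0.328, 0.148, 0.096, 0 → R0 = 4.0524
x·lx·mx: 0, 1.9584, 2.34, 1.056, 1.312, 0.74, 0.576, 0 → Σ = 7.9824
T = 7.9824 / 4.0524 = 1.969796… → 1.970

1.970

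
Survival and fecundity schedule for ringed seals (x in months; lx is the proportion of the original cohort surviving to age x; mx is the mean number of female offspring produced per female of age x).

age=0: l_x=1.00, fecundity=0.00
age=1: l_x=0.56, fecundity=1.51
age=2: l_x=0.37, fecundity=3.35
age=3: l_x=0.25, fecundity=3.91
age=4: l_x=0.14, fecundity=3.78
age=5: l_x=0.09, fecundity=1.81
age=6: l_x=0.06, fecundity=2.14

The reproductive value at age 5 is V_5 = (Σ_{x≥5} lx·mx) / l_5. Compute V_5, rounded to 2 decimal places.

lx·mx for x ≥ 5: 0.1629, 0.1284 → sum = 0.2913
V_5 = 0.2913 / l_5 = 0.2913 / 0.09 = 3.236667… → 3.24

3.24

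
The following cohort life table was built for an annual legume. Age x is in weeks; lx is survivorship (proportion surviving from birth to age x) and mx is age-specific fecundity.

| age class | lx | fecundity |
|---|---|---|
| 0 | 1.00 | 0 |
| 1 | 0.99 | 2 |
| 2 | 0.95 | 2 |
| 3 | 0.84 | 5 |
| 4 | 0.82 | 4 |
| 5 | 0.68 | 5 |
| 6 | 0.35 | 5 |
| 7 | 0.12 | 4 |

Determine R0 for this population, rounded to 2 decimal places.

lx·mx by age: 0, 1.98, 1.9, 4.2, 3.28, 3.4, 1.75, 0.48
R0 = Σ lx·mx = 16.99 → 16.99

16.99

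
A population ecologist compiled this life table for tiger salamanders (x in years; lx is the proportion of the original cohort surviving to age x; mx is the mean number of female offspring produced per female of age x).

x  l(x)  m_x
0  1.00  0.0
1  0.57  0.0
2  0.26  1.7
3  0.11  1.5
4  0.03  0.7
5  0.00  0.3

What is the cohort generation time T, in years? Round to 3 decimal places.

lx·mx: 0, 0, 0.442, 0.165, 0.021, 0 → R0 = 0.628
x·lx·mx: 0, 0, 0.884, 0.495, 0.084, 0 → Σ = 1.463
T = 1.463 / 0.628 = 2.329618… → 2.330

2.330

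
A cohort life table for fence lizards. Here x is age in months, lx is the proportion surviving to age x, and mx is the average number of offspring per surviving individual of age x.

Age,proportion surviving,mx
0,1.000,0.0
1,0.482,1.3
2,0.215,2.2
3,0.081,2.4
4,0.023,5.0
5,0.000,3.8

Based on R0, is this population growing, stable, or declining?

R0 = Σ lx·mx = 0 + 0.6266 + 0.473 + 0.1944 + 0.115 + 0 = 1.409
R0 > 1, so the population is growing.

growing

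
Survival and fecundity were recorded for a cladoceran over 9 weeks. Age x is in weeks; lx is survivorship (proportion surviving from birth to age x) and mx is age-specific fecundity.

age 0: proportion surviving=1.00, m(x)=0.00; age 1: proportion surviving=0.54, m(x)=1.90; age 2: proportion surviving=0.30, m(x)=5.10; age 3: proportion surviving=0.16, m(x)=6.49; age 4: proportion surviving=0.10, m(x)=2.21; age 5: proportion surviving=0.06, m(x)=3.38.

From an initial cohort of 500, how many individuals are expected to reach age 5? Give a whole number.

30

Expected survivors = N0 · l_5 = 500 × 0.06 = 30 → 30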